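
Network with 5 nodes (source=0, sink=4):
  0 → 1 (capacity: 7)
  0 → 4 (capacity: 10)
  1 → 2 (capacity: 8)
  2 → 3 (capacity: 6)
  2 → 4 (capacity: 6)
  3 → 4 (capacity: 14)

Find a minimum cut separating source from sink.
Min cut value = 17, edges: (0,1), (0,4)

Min cut value: 17
Partition: S = [0], T = [1, 2, 3, 4]
Cut edges: (0,1), (0,4)

By max-flow min-cut theorem, max flow = min cut = 17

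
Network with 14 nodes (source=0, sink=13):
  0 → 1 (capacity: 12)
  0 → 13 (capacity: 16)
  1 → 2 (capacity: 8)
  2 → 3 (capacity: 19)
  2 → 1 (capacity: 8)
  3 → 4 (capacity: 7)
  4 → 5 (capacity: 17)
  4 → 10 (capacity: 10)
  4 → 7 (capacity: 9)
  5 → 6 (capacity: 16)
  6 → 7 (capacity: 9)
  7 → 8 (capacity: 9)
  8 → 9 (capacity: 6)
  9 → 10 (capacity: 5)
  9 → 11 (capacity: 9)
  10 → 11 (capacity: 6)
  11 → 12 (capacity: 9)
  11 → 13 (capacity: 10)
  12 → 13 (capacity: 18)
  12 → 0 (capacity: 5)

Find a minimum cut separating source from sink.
Min cut value = 23, edges: (0,13), (3,4)

Min cut value: 23
Partition: S = [0, 1, 2, 3], T = [4, 5, 6, 7, 8, 9, 10, 11, 12, 13]
Cut edges: (0,13), (3,4)

By max-flow min-cut theorem, max flow = min cut = 23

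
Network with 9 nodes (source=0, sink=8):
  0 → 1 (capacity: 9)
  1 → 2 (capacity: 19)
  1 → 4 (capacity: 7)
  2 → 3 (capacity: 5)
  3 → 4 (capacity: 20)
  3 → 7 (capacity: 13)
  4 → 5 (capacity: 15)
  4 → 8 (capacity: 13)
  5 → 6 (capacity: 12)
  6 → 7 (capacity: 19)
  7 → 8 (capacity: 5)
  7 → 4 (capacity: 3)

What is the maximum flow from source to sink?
Maximum flow = 9

Max flow: 9

Flow assignment:
  0 → 1: 9/9
  1 → 2: 2/19
  1 → 4: 7/7
  2 → 3: 2/5
  3 → 4: 2/20
  4 → 8: 9/13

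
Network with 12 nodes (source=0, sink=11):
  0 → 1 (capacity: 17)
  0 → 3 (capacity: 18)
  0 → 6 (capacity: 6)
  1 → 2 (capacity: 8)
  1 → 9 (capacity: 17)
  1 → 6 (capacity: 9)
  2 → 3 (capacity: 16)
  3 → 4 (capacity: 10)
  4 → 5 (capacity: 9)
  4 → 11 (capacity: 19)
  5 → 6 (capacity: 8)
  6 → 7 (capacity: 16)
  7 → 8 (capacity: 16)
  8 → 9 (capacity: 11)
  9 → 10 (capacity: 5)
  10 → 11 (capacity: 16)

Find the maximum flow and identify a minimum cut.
Max flow = 15, Min cut edges: (3,4), (9,10)

Maximum flow: 15
Minimum cut: (3,4), (9,10)
Partition: S = [0, 1, 2, 3, 5, 6, 7, 8, 9], T = [4, 10, 11]

Max-flow min-cut theorem verified: both equal 15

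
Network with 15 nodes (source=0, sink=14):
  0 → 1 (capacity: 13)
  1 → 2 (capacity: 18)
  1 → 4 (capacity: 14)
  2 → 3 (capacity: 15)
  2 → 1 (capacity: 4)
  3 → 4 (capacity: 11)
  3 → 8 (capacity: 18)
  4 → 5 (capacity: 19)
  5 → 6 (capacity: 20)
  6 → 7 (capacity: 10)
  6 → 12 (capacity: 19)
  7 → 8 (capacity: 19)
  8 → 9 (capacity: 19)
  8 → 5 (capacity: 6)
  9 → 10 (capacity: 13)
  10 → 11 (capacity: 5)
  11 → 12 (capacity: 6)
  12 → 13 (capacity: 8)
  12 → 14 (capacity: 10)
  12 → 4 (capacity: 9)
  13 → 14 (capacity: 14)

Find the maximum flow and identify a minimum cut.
Max flow = 13, Min cut edges: (0,1)

Maximum flow: 13
Minimum cut: (0,1)
Partition: S = [0], T = [1, 2, 3, 4, 5, 6, 7, 8, 9, 10, 11, 12, 13, 14]

Max-flow min-cut theorem verified: both equal 13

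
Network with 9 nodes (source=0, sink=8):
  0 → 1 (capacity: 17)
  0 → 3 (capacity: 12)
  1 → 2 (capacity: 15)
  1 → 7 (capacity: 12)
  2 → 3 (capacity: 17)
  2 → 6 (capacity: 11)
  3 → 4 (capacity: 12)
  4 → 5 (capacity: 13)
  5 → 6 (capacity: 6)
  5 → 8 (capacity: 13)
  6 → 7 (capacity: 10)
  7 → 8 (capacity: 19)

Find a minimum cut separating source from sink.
Min cut value = 29, edges: (0,1), (3,4)

Min cut value: 29
Partition: S = [0, 3], T = [1, 2, 4, 5, 6, 7, 8]
Cut edges: (0,1), (3,4)

By max-flow min-cut theorem, max flow = min cut = 29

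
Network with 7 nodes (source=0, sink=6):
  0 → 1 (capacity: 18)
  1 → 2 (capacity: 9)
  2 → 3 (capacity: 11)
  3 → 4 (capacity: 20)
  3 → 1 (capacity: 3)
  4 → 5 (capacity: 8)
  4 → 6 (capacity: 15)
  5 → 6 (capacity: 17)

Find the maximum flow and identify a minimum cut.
Max flow = 9, Min cut edges: (1,2)

Maximum flow: 9
Minimum cut: (1,2)
Partition: S = [0, 1], T = [2, 3, 4, 5, 6]

Max-flow min-cut theorem verified: both equal 9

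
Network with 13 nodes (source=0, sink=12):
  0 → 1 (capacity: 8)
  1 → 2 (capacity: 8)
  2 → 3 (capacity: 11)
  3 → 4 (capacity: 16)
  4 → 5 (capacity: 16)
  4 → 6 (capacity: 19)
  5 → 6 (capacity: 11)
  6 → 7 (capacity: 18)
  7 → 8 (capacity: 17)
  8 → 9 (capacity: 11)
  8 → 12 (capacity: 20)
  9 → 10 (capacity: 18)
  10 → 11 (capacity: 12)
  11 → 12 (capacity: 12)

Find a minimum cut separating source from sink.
Min cut value = 8, edges: (1,2)

Min cut value: 8
Partition: S = [0, 1], T = [2, 3, 4, 5, 6, 7, 8, 9, 10, 11, 12]
Cut edges: (1,2)

By max-flow min-cut theorem, max flow = min cut = 8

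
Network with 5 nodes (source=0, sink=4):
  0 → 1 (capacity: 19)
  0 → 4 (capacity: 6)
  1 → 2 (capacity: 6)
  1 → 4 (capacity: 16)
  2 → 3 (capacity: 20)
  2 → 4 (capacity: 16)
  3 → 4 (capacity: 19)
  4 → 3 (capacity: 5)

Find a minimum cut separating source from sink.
Min cut value = 25, edges: (0,1), (0,4)

Min cut value: 25
Partition: S = [0], T = [1, 2, 3, 4]
Cut edges: (0,1), (0,4)

By max-flow min-cut theorem, max flow = min cut = 25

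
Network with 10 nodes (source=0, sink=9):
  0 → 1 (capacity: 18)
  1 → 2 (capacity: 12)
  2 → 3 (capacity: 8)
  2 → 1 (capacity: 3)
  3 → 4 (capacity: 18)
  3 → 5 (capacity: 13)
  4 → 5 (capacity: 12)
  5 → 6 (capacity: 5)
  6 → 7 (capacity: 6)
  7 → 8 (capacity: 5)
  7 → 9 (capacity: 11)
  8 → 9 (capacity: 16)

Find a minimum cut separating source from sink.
Min cut value = 5, edges: (5,6)

Min cut value: 5
Partition: S = [0, 1, 2, 3, 4, 5], T = [6, 7, 8, 9]
Cut edges: (5,6)

By max-flow min-cut theorem, max flow = min cut = 5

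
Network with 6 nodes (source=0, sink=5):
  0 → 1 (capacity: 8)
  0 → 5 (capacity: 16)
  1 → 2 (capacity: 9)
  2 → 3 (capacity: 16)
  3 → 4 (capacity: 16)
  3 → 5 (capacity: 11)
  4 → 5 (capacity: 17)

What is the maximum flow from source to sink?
Maximum flow = 24

Max flow: 24

Flow assignment:
  0 → 1: 8/8
  0 → 5: 16/16
  1 → 2: 8/9
  2 → 3: 8/16
  3 → 5: 8/11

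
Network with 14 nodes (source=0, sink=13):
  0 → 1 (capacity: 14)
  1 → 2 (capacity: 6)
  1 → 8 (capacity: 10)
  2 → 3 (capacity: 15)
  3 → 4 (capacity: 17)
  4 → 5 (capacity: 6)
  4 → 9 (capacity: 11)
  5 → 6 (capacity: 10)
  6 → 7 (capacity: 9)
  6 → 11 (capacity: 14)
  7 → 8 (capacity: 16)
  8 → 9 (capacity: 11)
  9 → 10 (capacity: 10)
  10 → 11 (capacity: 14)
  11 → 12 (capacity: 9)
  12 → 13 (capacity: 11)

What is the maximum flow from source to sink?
Maximum flow = 9

Max flow: 9

Flow assignment:
  0 → 1: 9/14
  1 → 2: 4/6
  1 → 8: 5/10
  2 → 3: 4/15
  3 → 4: 4/17
  4 → 5: 4/6
  5 → 6: 4/10
  6 → 7: 4/9
  7 → 8: 4/16
  8 → 9: 9/11
  9 → 10: 9/10
  10 → 11: 9/14
  11 → 12: 9/9
  12 → 13: 9/11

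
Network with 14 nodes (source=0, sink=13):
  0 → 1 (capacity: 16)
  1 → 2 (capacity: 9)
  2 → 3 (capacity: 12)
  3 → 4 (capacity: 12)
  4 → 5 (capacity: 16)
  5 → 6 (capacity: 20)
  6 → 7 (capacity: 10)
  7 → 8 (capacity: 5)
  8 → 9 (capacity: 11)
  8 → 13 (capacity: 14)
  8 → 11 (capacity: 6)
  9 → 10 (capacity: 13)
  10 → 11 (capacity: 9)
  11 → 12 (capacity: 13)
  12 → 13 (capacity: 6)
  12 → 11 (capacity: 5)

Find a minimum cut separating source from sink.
Min cut value = 5, edges: (7,8)

Min cut value: 5
Partition: S = [0, 1, 2, 3, 4, 5, 6, 7], T = [8, 9, 10, 11, 12, 13]
Cut edges: (7,8)

By max-flow min-cut theorem, max flow = min cut = 5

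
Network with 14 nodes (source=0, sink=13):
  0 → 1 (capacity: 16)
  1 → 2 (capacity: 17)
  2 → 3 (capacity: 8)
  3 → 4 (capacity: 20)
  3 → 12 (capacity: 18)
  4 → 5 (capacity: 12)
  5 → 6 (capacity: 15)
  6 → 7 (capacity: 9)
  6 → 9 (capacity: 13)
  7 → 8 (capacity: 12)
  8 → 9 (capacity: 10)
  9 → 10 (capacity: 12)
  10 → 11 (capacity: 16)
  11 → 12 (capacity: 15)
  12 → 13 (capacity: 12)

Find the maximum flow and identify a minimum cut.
Max flow = 8, Min cut edges: (2,3)

Maximum flow: 8
Minimum cut: (2,3)
Partition: S = [0, 1, 2], T = [3, 4, 5, 6, 7, 8, 9, 10, 11, 12, 13]

Max-flow min-cut theorem verified: both equal 8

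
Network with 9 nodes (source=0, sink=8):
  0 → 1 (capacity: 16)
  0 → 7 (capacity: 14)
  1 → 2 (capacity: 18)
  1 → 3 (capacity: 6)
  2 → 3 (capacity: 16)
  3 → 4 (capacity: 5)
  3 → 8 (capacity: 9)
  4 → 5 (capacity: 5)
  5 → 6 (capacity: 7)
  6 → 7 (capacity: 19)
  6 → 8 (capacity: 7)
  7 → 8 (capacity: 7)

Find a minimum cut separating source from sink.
Min cut value = 21, edges: (3,8), (4,5), (7,8)

Min cut value: 21
Partition: S = [0, 1, 2, 3, 4, 7], T = [5, 6, 8]
Cut edges: (3,8), (4,5), (7,8)

By max-flow min-cut theorem, max flow = min cut = 21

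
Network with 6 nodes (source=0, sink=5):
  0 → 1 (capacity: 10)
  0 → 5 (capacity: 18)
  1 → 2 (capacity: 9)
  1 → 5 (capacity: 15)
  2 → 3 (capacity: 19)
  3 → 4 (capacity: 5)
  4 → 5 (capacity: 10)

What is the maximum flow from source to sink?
Maximum flow = 28

Max flow: 28

Flow assignment:
  0 → 1: 10/10
  0 → 5: 18/18
  1 → 5: 10/15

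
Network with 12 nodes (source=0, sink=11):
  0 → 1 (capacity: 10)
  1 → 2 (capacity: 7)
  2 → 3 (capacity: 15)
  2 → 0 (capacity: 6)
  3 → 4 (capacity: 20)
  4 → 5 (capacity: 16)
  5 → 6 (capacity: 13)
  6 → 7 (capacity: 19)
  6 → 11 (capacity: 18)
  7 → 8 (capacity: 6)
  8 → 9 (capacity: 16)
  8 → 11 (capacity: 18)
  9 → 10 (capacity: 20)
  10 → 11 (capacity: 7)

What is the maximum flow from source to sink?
Maximum flow = 7

Max flow: 7

Flow assignment:
  0 → 1: 7/10
  1 → 2: 7/7
  2 → 3: 7/15
  3 → 4: 7/20
  4 → 5: 7/16
  5 → 6: 7/13
  6 → 11: 7/18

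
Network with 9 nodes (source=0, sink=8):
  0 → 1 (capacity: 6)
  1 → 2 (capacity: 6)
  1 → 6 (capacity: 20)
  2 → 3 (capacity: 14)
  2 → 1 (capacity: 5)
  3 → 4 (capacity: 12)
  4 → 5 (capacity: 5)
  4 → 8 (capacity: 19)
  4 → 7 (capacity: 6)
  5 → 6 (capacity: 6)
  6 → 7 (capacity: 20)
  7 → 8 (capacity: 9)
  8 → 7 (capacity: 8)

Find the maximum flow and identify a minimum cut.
Max flow = 6, Min cut edges: (0,1)

Maximum flow: 6
Minimum cut: (0,1)
Partition: S = [0], T = [1, 2, 3, 4, 5, 6, 7, 8]

Max-flow min-cut theorem verified: both equal 6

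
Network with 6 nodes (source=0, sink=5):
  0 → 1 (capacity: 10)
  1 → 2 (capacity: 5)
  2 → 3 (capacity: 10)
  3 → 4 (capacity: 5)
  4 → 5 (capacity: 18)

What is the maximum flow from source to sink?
Maximum flow = 5

Max flow: 5

Flow assignment:
  0 → 1: 5/10
  1 → 2: 5/5
  2 → 3: 5/10
  3 → 4: 5/5
  4 → 5: 5/18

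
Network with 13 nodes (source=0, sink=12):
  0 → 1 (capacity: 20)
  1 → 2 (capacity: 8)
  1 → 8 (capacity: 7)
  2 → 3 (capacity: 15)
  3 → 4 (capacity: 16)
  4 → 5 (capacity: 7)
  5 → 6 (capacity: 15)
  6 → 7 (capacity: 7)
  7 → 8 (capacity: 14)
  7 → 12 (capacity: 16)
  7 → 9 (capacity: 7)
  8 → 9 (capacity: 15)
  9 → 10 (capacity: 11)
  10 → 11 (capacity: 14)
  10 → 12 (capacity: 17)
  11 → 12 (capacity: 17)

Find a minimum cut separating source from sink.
Min cut value = 14, edges: (1,8), (6,7)

Min cut value: 14
Partition: S = [0, 1, 2, 3, 4, 5, 6], T = [7, 8, 9, 10, 11, 12]
Cut edges: (1,8), (6,7)

By max-flow min-cut theorem, max flow = min cut = 14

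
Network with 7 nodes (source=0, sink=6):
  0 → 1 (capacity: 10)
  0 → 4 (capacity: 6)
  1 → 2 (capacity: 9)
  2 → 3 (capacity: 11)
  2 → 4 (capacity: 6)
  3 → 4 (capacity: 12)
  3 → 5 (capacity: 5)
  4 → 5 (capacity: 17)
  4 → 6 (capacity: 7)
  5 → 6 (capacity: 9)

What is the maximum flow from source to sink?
Maximum flow = 15

Max flow: 15

Flow assignment:
  0 → 1: 9/10
  0 → 4: 6/6
  1 → 2: 9/9
  2 → 3: 3/11
  2 → 4: 6/6
  3 → 4: 3/12
  4 → 5: 8/17
  4 → 6: 7/7
  5 → 6: 8/9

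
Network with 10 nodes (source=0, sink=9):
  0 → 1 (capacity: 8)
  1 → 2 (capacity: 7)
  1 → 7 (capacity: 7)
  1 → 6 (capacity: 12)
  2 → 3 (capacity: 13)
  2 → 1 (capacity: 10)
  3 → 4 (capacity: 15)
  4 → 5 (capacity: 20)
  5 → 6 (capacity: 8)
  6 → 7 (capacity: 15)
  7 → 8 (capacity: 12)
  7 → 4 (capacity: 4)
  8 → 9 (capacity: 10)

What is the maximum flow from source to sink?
Maximum flow = 8

Max flow: 8

Flow assignment:
  0 → 1: 8/8
  1 → 7: 7/7
  1 → 6: 1/12
  6 → 7: 1/15
  7 → 8: 8/12
  8 → 9: 8/10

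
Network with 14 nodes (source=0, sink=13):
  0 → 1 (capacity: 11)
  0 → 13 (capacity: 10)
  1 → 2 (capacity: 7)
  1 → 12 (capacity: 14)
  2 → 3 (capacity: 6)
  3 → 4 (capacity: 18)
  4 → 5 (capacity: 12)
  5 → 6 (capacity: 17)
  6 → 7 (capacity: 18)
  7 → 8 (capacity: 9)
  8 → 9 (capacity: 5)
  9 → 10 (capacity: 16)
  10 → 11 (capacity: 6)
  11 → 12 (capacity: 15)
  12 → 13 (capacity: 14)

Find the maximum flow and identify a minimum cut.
Max flow = 21, Min cut edges: (0,1), (0,13)

Maximum flow: 21
Minimum cut: (0,1), (0,13)
Partition: S = [0], T = [1, 2, 3, 4, 5, 6, 7, 8, 9, 10, 11, 12, 13]

Max-flow min-cut theorem verified: both equal 21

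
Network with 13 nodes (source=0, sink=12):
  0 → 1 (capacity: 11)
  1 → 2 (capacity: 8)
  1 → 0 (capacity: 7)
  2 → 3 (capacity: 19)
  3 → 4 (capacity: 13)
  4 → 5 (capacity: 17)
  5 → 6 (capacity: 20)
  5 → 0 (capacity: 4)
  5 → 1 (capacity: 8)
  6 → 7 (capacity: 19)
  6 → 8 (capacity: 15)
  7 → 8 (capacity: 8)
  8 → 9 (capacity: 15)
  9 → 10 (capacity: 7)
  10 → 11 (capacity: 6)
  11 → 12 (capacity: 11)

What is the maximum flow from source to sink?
Maximum flow = 6

Max flow: 6

Flow assignment:
  0 → 1: 8/11
  1 → 2: 8/8
  2 → 3: 8/19
  3 → 4: 8/13
  4 → 5: 8/17
  5 → 6: 6/20
  5 → 0: 2/4
  6 → 8: 6/15
  8 → 9: 6/15
  9 → 10: 6/7
  10 → 11: 6/6
  11 → 12: 6/11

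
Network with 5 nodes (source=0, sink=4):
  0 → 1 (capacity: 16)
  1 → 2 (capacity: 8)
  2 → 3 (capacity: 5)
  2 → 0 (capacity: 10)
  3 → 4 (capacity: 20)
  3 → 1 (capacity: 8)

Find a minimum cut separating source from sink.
Min cut value = 5, edges: (2,3)

Min cut value: 5
Partition: S = [0, 1, 2], T = [3, 4]
Cut edges: (2,3)

By max-flow min-cut theorem, max flow = min cut = 5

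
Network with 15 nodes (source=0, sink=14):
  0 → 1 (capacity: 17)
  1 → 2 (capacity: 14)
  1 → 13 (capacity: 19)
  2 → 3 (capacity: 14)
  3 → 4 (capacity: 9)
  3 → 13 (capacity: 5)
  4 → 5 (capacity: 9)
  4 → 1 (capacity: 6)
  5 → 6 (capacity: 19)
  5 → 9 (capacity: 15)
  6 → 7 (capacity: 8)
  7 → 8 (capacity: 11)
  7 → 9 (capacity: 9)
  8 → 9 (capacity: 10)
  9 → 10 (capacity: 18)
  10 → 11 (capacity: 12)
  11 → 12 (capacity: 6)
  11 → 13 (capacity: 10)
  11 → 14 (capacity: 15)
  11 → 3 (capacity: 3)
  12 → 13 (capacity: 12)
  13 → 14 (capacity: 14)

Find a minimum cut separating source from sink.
Min cut value = 17, edges: (0,1)

Min cut value: 17
Partition: S = [0], T = [1, 2, 3, 4, 5, 6, 7, 8, 9, 10, 11, 12, 13, 14]
Cut edges: (0,1)

By max-flow min-cut theorem, max flow = min cut = 17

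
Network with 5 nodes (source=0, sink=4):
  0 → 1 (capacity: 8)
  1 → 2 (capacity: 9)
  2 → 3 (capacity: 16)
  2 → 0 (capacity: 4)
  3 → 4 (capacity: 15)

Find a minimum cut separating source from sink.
Min cut value = 8, edges: (0,1)

Min cut value: 8
Partition: S = [0], T = [1, 2, 3, 4]
Cut edges: (0,1)

By max-flow min-cut theorem, max flow = min cut = 8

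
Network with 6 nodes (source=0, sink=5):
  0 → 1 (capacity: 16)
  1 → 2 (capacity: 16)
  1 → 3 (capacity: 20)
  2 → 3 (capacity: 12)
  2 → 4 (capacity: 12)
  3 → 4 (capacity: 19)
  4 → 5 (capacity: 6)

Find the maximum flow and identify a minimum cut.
Max flow = 6, Min cut edges: (4,5)

Maximum flow: 6
Minimum cut: (4,5)
Partition: S = [0, 1, 2, 3, 4], T = [5]

Max-flow min-cut theorem verified: both equal 6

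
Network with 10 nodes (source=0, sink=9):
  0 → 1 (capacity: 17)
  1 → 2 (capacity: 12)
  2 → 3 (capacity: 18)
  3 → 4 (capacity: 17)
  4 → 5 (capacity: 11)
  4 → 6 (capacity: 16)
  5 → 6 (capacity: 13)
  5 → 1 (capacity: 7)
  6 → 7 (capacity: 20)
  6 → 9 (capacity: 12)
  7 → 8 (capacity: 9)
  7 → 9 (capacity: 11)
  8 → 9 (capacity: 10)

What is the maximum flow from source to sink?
Maximum flow = 12

Max flow: 12

Flow assignment:
  0 → 1: 12/17
  1 → 2: 12/12
  2 → 3: 12/18
  3 → 4: 12/17
  4 → 6: 12/16
  6 → 9: 12/12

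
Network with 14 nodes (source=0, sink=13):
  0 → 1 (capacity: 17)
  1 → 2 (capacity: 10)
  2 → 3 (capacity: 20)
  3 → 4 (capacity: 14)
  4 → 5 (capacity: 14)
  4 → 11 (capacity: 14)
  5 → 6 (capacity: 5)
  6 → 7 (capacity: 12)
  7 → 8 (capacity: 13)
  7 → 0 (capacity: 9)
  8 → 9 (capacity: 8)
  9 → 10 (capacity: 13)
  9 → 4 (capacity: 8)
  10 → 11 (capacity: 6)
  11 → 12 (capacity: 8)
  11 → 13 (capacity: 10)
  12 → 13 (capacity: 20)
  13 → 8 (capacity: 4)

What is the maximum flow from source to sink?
Maximum flow = 10

Max flow: 10

Flow assignment:
  0 → 1: 10/17
  1 → 2: 10/10
  2 → 3: 10/20
  3 → 4: 10/14
  4 → 11: 10/14
  11 → 13: 10/10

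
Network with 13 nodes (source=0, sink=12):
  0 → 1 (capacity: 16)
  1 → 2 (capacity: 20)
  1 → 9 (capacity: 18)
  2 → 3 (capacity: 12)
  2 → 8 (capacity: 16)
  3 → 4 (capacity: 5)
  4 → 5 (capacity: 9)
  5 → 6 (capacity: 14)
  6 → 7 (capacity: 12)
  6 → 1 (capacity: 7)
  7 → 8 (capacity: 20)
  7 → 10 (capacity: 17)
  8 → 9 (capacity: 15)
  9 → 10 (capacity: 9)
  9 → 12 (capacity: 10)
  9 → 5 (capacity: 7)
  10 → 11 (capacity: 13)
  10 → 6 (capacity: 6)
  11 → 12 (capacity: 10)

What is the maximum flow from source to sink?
Maximum flow = 16

Max flow: 16

Flow assignment:
  0 → 1: 16/16
  1 → 9: 16/18
  9 → 10: 6/9
  9 → 12: 10/10
  10 → 11: 6/13
  11 → 12: 6/10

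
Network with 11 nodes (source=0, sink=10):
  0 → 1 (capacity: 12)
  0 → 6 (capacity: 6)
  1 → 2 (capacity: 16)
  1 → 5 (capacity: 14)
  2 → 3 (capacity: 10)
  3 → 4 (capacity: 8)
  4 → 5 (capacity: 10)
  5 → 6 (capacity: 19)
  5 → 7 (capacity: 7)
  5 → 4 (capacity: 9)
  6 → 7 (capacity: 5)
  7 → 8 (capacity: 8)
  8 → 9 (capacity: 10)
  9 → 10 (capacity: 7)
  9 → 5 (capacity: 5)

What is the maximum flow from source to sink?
Maximum flow = 7

Max flow: 7

Flow assignment:
  0 → 1: 7/12
  1 → 5: 7/14
  5 → 7: 7/7
  7 → 8: 7/8
  8 → 9: 7/10
  9 → 10: 7/7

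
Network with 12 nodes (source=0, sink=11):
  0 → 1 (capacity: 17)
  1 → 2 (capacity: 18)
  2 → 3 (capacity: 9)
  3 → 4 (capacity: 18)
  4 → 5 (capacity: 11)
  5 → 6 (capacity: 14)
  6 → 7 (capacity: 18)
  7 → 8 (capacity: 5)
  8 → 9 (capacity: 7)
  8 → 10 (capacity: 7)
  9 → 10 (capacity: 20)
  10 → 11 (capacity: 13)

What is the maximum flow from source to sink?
Maximum flow = 5

Max flow: 5

Flow assignment:
  0 → 1: 5/17
  1 → 2: 5/18
  2 → 3: 5/9
  3 → 4: 5/18
  4 → 5: 5/11
  5 → 6: 5/14
  6 → 7: 5/18
  7 → 8: 5/5
  8 → 10: 5/7
  10 → 11: 5/13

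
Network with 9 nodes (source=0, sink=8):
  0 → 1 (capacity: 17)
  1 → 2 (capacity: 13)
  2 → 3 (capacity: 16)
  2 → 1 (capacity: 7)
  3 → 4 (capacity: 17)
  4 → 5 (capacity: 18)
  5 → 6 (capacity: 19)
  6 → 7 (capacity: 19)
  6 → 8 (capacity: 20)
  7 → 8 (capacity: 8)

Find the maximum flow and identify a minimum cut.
Max flow = 13, Min cut edges: (1,2)

Maximum flow: 13
Minimum cut: (1,2)
Partition: S = [0, 1], T = [2, 3, 4, 5, 6, 7, 8]

Max-flow min-cut theorem verified: both equal 13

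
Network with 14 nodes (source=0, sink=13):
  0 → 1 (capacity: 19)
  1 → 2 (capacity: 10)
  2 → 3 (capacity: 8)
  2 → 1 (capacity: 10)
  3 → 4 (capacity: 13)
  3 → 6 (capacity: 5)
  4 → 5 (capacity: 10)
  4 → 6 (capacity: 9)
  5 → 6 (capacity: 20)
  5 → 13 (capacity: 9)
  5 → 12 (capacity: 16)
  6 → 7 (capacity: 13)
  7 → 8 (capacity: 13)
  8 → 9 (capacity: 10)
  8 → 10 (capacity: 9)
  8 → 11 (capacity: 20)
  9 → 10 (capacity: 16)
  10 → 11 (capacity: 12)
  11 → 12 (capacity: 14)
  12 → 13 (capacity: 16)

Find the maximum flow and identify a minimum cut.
Max flow = 8, Min cut edges: (2,3)

Maximum flow: 8
Minimum cut: (2,3)
Partition: S = [0, 1, 2], T = [3, 4, 5, 6, 7, 8, 9, 10, 11, 12, 13]

Max-flow min-cut theorem verified: both equal 8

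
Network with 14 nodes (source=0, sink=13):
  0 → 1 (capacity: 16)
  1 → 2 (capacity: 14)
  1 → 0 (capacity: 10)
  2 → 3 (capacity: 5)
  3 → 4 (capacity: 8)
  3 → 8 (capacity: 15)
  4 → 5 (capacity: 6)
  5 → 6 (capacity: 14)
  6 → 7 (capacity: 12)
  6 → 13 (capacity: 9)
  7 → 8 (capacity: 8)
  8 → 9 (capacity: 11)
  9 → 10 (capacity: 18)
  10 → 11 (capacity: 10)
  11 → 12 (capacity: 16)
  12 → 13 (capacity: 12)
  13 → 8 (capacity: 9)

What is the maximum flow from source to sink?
Maximum flow = 5

Max flow: 5

Flow assignment:
  0 → 1: 5/16
  1 → 2: 5/14
  2 → 3: 5/5
  3 → 4: 5/8
  4 → 5: 5/6
  5 → 6: 5/14
  6 → 13: 5/9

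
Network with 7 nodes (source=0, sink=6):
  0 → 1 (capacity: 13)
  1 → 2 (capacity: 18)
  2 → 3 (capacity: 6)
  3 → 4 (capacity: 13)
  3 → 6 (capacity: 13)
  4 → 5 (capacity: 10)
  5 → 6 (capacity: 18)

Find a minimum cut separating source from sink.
Min cut value = 6, edges: (2,3)

Min cut value: 6
Partition: S = [0, 1, 2], T = [3, 4, 5, 6]
Cut edges: (2,3)

By max-flow min-cut theorem, max flow = min cut = 6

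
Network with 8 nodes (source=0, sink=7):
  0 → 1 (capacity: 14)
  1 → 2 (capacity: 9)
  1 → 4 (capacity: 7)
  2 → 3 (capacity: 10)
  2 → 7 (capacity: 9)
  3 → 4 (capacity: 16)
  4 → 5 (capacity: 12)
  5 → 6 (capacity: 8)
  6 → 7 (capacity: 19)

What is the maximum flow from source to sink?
Maximum flow = 14

Max flow: 14

Flow assignment:
  0 → 1: 14/14
  1 → 2: 9/9
  1 → 4: 5/7
  2 → 7: 9/9
  4 → 5: 5/12
  5 → 6: 5/8
  6 → 7: 5/19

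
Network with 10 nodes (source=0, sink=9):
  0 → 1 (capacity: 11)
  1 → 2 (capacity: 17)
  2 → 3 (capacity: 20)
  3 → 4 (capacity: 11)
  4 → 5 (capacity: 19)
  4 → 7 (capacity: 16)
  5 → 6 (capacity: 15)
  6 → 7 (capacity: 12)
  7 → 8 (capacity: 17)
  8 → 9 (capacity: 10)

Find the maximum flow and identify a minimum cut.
Max flow = 10, Min cut edges: (8,9)

Maximum flow: 10
Minimum cut: (8,9)
Partition: S = [0, 1, 2, 3, 4, 5, 6, 7, 8], T = [9]

Max-flow min-cut theorem verified: both equal 10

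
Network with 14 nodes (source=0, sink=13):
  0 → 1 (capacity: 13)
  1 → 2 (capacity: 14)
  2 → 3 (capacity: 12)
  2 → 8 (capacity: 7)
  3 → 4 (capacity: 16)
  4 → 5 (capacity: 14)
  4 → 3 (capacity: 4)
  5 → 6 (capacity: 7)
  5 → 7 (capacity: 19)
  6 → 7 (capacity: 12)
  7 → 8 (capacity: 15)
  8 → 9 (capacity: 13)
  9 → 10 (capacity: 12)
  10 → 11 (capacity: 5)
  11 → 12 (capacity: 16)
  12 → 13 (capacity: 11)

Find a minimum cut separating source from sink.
Min cut value = 5, edges: (10,11)

Min cut value: 5
Partition: S = [0, 1, 2, 3, 4, 5, 6, 7, 8, 9, 10], T = [11, 12, 13]
Cut edges: (10,11)

By max-flow min-cut theorem, max flow = min cut = 5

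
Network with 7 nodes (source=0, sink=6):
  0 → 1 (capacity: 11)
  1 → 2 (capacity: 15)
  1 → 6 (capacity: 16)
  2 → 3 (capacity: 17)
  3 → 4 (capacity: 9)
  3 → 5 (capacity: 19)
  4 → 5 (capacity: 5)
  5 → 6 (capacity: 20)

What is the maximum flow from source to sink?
Maximum flow = 11

Max flow: 11

Flow assignment:
  0 → 1: 11/11
  1 → 6: 11/16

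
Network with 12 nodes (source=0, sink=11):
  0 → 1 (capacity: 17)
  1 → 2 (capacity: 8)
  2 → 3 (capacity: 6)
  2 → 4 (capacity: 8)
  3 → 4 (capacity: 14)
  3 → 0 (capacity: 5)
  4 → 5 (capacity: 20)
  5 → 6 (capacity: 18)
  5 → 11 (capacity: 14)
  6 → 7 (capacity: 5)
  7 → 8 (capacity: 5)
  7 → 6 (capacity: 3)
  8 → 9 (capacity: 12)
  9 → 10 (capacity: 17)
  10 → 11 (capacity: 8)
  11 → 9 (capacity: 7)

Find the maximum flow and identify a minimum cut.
Max flow = 8, Min cut edges: (1,2)

Maximum flow: 8
Minimum cut: (1,2)
Partition: S = [0, 1], T = [2, 3, 4, 5, 6, 7, 8, 9, 10, 11]

Max-flow min-cut theorem verified: both equal 8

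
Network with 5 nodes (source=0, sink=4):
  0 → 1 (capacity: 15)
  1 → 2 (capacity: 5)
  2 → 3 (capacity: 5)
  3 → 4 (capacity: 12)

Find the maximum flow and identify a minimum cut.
Max flow = 5, Min cut edges: (2,3)

Maximum flow: 5
Minimum cut: (2,3)
Partition: S = [0, 1, 2], T = [3, 4]

Max-flow min-cut theorem verified: both equal 5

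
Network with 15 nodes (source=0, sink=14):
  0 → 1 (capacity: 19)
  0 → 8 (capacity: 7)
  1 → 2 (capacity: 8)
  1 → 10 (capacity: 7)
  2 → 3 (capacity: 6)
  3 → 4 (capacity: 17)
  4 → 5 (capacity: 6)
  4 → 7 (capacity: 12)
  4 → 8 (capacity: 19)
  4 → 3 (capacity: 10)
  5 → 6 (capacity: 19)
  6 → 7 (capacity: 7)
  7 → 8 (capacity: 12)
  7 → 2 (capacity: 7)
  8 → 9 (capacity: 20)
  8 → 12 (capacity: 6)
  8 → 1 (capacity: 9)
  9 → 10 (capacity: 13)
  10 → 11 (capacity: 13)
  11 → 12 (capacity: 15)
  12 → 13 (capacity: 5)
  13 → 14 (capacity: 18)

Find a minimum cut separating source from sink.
Min cut value = 5, edges: (12,13)

Min cut value: 5
Partition: S = [0, 1, 2, 3, 4, 5, 6, 7, 8, 9, 10, 11, 12], T = [13, 14]
Cut edges: (12,13)

By max-flow min-cut theorem, max flow = min cut = 5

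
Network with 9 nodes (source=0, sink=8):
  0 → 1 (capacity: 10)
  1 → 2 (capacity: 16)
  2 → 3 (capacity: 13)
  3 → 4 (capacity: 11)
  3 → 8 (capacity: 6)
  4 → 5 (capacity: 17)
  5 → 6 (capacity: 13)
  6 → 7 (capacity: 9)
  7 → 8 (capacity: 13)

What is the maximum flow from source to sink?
Maximum flow = 10

Max flow: 10

Flow assignment:
  0 → 1: 10/10
  1 → 2: 10/16
  2 → 3: 10/13
  3 → 4: 4/11
  3 → 8: 6/6
  4 → 5: 4/17
  5 → 6: 4/13
  6 → 7: 4/9
  7 → 8: 4/13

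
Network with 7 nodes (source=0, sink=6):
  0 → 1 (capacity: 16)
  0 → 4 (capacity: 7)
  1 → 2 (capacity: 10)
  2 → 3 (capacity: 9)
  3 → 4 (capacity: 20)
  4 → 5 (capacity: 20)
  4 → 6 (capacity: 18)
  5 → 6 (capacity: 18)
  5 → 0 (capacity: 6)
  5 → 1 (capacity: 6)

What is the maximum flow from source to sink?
Maximum flow = 16

Max flow: 16

Flow assignment:
  0 → 1: 9/16
  0 → 4: 7/7
  1 → 2: 9/10
  2 → 3: 9/9
  3 → 4: 9/20
  4 → 6: 16/18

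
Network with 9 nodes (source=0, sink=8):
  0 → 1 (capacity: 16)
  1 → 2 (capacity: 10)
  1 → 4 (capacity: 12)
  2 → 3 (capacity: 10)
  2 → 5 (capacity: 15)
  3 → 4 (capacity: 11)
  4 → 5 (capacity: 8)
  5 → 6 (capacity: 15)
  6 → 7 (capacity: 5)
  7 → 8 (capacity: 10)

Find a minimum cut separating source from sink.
Min cut value = 5, edges: (6,7)

Min cut value: 5
Partition: S = [0, 1, 2, 3, 4, 5, 6], T = [7, 8]
Cut edges: (6,7)

By max-flow min-cut theorem, max flow = min cut = 5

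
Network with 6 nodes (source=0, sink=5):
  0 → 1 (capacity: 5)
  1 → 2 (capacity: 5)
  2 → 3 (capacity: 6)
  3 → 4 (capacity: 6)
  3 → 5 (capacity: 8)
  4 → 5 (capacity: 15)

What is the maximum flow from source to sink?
Maximum flow = 5

Max flow: 5

Flow assignment:
  0 → 1: 5/5
  1 → 2: 5/5
  2 → 3: 5/6
  3 → 5: 5/8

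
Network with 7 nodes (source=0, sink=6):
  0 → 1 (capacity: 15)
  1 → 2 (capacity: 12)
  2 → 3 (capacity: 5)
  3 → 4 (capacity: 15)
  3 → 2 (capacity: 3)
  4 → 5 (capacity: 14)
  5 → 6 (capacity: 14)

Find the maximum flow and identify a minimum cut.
Max flow = 5, Min cut edges: (2,3)

Maximum flow: 5
Minimum cut: (2,3)
Partition: S = [0, 1, 2], T = [3, 4, 5, 6]

Max-flow min-cut theorem verified: both equal 5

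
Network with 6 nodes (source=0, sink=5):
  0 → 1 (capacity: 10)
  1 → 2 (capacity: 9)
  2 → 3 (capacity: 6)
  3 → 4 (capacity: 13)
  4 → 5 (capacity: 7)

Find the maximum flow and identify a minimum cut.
Max flow = 6, Min cut edges: (2,3)

Maximum flow: 6
Minimum cut: (2,3)
Partition: S = [0, 1, 2], T = [3, 4, 5]

Max-flow min-cut theorem verified: both equal 6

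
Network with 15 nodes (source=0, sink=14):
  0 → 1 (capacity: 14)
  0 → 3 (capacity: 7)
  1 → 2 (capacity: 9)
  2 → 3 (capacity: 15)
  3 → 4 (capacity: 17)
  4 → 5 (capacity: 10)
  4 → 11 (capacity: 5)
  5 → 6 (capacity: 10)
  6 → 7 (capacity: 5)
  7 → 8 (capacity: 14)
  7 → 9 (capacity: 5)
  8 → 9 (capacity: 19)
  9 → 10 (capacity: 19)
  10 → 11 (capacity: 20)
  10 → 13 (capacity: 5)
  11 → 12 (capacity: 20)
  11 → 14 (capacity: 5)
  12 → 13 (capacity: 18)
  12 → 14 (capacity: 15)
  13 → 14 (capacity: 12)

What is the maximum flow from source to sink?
Maximum flow = 10

Max flow: 10

Flow assignment:
  0 → 1: 9/14
  0 → 3: 1/7
  1 → 2: 9/9
  2 → 3: 9/15
  3 → 4: 10/17
  4 → 5: 5/10
  4 → 11: 5/5
  5 → 6: 5/10
  6 → 7: 5/5
  7 → 9: 5/5
  9 → 10: 5/19
  10 → 11: 5/20
  11 → 12: 5/20
  11 → 14: 5/5
  12 → 14: 5/15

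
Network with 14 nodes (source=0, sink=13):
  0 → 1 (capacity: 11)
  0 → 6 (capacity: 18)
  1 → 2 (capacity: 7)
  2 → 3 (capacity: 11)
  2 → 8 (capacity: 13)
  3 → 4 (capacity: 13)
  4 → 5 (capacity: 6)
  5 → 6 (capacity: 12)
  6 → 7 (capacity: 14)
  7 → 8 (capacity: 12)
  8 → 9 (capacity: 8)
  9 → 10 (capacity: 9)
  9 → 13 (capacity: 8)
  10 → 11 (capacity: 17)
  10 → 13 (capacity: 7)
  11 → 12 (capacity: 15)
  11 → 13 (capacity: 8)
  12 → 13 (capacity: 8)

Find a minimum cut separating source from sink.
Min cut value = 8, edges: (8,9)

Min cut value: 8
Partition: S = [0, 1, 2, 3, 4, 5, 6, 7, 8], T = [9, 10, 11, 12, 13]
Cut edges: (8,9)

By max-flow min-cut theorem, max flow = min cut = 8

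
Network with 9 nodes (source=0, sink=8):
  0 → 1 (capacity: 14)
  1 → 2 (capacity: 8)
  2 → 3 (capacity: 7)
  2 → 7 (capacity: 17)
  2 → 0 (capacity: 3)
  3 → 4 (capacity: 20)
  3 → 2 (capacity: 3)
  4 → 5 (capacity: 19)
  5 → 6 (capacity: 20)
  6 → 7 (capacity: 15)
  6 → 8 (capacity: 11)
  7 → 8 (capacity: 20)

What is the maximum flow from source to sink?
Maximum flow = 8

Max flow: 8

Flow assignment:
  0 → 1: 8/14
  1 → 2: 8/8
  2 → 7: 8/17
  7 → 8: 8/20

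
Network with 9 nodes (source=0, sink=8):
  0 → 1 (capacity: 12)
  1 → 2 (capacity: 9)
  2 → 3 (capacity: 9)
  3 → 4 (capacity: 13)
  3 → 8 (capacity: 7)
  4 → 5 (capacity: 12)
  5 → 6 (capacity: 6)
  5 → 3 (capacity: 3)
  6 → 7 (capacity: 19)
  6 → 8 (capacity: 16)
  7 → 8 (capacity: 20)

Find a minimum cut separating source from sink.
Min cut value = 9, edges: (2,3)

Min cut value: 9
Partition: S = [0, 1, 2], T = [3, 4, 5, 6, 7, 8]
Cut edges: (2,3)

By max-flow min-cut theorem, max flow = min cut = 9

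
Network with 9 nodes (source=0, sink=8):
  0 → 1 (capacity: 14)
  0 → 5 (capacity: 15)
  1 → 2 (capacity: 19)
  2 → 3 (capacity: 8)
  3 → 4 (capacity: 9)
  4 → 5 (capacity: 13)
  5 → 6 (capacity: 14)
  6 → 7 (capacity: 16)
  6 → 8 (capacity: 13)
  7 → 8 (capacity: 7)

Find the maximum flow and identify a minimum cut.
Max flow = 14, Min cut edges: (5,6)

Maximum flow: 14
Minimum cut: (5,6)
Partition: S = [0, 1, 2, 3, 4, 5], T = [6, 7, 8]

Max-flow min-cut theorem verified: both equal 14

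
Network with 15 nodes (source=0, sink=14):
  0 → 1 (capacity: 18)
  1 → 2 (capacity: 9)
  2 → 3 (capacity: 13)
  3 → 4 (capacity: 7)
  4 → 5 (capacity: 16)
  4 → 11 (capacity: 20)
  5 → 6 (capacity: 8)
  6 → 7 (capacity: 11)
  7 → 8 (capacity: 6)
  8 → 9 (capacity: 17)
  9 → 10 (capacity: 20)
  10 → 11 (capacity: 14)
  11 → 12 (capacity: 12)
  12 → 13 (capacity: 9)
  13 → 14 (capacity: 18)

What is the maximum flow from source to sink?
Maximum flow = 7

Max flow: 7

Flow assignment:
  0 → 1: 7/18
  1 → 2: 7/9
  2 → 3: 7/13
  3 → 4: 7/7
  4 → 11: 7/20
  11 → 12: 7/12
  12 → 13: 7/9
  13 → 14: 7/18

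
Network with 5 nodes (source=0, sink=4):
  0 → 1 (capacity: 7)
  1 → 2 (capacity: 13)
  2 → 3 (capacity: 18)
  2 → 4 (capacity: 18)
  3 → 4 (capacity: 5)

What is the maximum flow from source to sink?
Maximum flow = 7

Max flow: 7

Flow assignment:
  0 → 1: 7/7
  1 → 2: 7/13
  2 → 4: 7/18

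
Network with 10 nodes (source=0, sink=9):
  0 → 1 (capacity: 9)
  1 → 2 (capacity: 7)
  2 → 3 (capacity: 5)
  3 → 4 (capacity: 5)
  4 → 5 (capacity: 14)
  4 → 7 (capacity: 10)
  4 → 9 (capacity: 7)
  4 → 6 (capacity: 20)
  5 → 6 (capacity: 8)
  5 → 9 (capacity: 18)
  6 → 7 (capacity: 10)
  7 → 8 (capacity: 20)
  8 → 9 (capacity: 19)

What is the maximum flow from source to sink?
Maximum flow = 5

Max flow: 5

Flow assignment:
  0 → 1: 5/9
  1 → 2: 5/7
  2 → 3: 5/5
  3 → 4: 5/5
  4 → 9: 5/7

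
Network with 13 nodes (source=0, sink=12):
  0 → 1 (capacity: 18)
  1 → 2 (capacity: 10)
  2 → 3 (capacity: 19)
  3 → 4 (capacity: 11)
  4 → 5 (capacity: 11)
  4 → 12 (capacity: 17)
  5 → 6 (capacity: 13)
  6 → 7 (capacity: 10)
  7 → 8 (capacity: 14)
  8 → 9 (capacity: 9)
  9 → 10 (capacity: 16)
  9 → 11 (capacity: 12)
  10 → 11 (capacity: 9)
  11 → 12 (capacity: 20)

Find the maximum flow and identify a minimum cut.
Max flow = 10, Min cut edges: (1,2)

Maximum flow: 10
Minimum cut: (1,2)
Partition: S = [0, 1], T = [2, 3, 4, 5, 6, 7, 8, 9, 10, 11, 12]

Max-flow min-cut theorem verified: both equal 10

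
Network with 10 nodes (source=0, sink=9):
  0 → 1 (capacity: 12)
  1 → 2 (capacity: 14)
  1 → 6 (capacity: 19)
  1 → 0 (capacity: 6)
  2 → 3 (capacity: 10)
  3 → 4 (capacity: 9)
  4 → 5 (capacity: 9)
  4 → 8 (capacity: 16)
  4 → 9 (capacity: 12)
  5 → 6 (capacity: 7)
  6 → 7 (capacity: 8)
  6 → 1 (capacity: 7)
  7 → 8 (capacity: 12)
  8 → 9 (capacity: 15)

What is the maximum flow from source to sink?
Maximum flow = 12

Max flow: 12

Flow assignment:
  0 → 1: 12/12
  1 → 2: 9/14
  1 → 6: 3/19
  2 → 3: 9/10
  3 → 4: 9/9
  4 → 9: 9/12
  6 → 7: 3/8
  7 → 8: 3/12
  8 → 9: 3/15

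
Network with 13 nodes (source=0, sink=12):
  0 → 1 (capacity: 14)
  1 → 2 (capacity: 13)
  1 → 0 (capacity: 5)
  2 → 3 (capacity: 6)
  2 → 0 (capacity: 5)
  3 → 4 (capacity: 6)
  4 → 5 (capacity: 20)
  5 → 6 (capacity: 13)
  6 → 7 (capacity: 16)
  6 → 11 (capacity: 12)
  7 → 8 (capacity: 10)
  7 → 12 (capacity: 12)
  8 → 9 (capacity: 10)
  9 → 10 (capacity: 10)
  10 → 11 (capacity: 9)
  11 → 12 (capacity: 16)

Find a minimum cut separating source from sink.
Min cut value = 6, edges: (3,4)

Min cut value: 6
Partition: S = [0, 1, 2, 3], T = [4, 5, 6, 7, 8, 9, 10, 11, 12]
Cut edges: (3,4)

By max-flow min-cut theorem, max flow = min cut = 6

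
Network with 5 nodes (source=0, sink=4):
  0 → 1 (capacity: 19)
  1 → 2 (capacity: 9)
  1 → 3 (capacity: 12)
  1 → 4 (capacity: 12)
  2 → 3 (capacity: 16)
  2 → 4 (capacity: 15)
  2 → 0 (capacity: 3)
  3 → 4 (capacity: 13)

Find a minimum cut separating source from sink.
Min cut value = 19, edges: (0,1)

Min cut value: 19
Partition: S = [0], T = [1, 2, 3, 4]
Cut edges: (0,1)

By max-flow min-cut theorem, max flow = min cut = 19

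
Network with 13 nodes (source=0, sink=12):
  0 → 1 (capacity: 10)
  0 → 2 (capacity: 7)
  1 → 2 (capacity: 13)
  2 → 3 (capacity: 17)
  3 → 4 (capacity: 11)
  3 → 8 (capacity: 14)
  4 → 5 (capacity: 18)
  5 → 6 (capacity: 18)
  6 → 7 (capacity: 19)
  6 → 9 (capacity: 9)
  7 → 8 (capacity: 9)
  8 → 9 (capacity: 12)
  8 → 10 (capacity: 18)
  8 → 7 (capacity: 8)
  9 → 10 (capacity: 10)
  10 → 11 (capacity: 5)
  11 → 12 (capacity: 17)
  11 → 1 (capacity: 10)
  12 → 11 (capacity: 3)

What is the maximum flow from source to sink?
Maximum flow = 5

Max flow: 5

Flow assignment:
  0 → 1: 5/10
  1 → 2: 5/13
  2 → 3: 5/17
  3 → 4: 3/11
  3 → 8: 2/14
  4 → 5: 3/18
  5 → 6: 3/18
  6 → 9: 3/9
  8 → 10: 2/18
  9 → 10: 3/10
  10 → 11: 5/5
  11 → 12: 5/17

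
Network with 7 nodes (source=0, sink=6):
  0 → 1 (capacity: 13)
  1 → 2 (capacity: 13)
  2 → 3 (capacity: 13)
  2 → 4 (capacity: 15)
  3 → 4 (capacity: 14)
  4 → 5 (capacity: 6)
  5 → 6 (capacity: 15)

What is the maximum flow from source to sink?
Maximum flow = 6

Max flow: 6

Flow assignment:
  0 → 1: 6/13
  1 → 2: 6/13
  2 → 4: 6/15
  4 → 5: 6/6
  5 → 6: 6/15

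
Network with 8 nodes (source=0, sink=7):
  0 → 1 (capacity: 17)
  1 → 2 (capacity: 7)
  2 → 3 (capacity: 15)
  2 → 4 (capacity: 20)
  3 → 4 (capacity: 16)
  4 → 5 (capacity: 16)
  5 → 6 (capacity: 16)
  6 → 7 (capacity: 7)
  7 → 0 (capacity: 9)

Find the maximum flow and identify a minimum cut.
Max flow = 7, Min cut edges: (6,7)

Maximum flow: 7
Minimum cut: (6,7)
Partition: S = [0, 1, 2, 3, 4, 5, 6], T = [7]

Max-flow min-cut theorem verified: both equal 7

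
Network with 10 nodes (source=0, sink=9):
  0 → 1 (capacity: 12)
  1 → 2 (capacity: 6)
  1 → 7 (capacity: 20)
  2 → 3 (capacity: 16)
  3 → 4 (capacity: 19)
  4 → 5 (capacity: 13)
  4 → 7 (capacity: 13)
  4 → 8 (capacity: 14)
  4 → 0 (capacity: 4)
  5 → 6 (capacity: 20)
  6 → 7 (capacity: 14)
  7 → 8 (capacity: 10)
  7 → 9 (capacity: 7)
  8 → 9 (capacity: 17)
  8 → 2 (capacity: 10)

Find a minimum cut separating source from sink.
Min cut value = 12, edges: (0,1)

Min cut value: 12
Partition: S = [0], T = [1, 2, 3, 4, 5, 6, 7, 8, 9]
Cut edges: (0,1)

By max-flow min-cut theorem, max flow = min cut = 12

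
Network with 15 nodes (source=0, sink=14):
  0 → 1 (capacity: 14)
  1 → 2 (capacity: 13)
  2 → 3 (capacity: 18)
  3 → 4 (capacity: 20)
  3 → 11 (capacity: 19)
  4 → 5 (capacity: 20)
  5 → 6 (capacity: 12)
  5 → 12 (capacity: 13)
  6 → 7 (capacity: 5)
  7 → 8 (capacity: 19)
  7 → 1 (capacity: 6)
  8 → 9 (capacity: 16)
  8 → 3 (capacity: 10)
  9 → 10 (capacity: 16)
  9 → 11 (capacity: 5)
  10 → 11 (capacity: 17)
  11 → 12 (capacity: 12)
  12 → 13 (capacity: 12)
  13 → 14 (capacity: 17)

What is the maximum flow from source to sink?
Maximum flow = 12

Max flow: 12

Flow assignment:
  0 → 1: 12/14
  1 → 2: 13/13
  2 → 3: 13/18
  3 → 4: 1/20
  3 → 11: 12/19
  4 → 5: 1/20
  5 → 6: 1/12
  6 → 7: 1/5
  7 → 1: 1/6
  11 → 12: 12/12
  12 → 13: 12/12
  13 → 14: 12/17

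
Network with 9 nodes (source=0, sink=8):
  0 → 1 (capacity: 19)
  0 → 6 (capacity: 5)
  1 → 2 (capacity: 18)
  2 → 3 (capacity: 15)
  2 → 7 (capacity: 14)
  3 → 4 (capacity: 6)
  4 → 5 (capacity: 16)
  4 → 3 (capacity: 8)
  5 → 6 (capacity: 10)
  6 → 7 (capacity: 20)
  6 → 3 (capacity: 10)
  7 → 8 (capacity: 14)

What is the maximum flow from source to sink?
Maximum flow = 14

Max flow: 14

Flow assignment:
  0 → 1: 14/19
  1 → 2: 14/18
  2 → 7: 14/14
  7 → 8: 14/14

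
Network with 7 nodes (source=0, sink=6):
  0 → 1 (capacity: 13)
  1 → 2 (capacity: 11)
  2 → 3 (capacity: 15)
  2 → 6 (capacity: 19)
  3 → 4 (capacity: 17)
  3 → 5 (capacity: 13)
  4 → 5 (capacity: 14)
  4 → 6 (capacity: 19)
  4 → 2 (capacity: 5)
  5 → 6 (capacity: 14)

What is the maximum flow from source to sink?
Maximum flow = 11

Max flow: 11

Flow assignment:
  0 → 1: 11/13
  1 → 2: 11/11
  2 → 6: 11/19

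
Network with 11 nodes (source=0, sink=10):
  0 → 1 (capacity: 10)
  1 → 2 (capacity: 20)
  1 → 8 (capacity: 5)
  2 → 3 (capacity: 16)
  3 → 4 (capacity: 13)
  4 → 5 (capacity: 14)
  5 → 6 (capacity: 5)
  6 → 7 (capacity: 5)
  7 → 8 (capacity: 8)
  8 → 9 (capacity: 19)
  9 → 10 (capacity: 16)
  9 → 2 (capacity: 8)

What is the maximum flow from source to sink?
Maximum flow = 10

Max flow: 10

Flow assignment:
  0 → 1: 10/10
  1 → 2: 5/20
  1 → 8: 5/5
  2 → 3: 5/16
  3 → 4: 5/13
  4 → 5: 5/14
  5 → 6: 5/5
  6 → 7: 5/5
  7 → 8: 5/8
  8 → 9: 10/19
  9 → 10: 10/16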